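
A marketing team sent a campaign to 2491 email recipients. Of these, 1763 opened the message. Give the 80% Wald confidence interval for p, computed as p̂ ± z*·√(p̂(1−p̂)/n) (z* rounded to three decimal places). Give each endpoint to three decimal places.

(0.696, 0.719)

p̂ = 1763/2491 = 0.70775.
Standard error of p̂: √(0.206841/2491) = √0.000083035 = 0.009112.
For 80% confidence, z* = 1.282.
Margin = 1.282·0.009112 = 0.01168.
So the interval runs from 0.696 to 0.719.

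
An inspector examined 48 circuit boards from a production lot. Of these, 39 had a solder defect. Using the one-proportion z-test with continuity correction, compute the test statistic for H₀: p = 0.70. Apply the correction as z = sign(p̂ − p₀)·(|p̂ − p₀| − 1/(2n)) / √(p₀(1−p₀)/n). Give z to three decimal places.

z = 1.543

Sample proportion p̂ = 39/48 = 0.81250. p̂ − p₀ = 0.112500.
Continuity correction 1/(2n) = 1/96 = 0.010417.
Corrected numerator: |0.112500| − 0.010417 = 0.102083.
Under H₀, SE = √(p₀(1−p₀)/n) = √(0.70·0.30/48) = √0.004375000 = 0.066144.
z = (+)0.102083/0.066144 = 1.543.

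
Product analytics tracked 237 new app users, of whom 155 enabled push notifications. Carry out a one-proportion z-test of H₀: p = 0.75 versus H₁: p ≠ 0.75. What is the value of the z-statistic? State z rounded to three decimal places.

Sample proportion p̂ = 155/237 = 0.65401.
Under H₀, SE = √(p₀(1−p₀)/n) = √(0.75·0.25/237) = √0.000791139 = 0.028127.
Test statistic: z = -0.09599/0.028127 = -3.413.

z = -3.413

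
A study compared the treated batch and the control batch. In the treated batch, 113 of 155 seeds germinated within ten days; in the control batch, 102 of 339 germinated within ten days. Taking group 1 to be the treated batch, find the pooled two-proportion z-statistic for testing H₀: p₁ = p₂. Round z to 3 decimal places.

z = 8.906

Sample proportions: p̂₁ = 113/155 = 0.72903 and p̂₂ = 102/339 = 0.30088.
Pooling: p̂ = 215/494 = 0.43522.
Pooled SE = √[0.2458039·0.00940147] ≈ 0.048072.
z = 0.42815/0.048072 = 8.906.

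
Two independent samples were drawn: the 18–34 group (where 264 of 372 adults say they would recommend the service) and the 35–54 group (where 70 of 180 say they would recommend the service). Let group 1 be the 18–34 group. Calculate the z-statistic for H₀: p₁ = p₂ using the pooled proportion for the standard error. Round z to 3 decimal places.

z = 7.228

p̂₁ = 264/372 = 0.70968, p̂₂ = 70/180 = 0.38889.
Pooled p̂ = (264+70)/(372+180) = 334/552 = 0.60507.
SE = √[p̂(1−p̂)(1/n₁+1/n₂)] = √[0.60507·0.39493·(1/372+1/180)] ≈ 0.044384.
z = 0.32079/0.044384 = 7.228.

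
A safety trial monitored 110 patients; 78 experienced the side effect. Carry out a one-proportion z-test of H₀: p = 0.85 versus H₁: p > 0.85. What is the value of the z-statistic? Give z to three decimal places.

The sample proportion is 78/110 = 0.70909.
Under H₀, SE = √(p₀(1−p₀)/n) = √(0.85·0.15/110) = √0.001159091 = 0.034045.
Test statistic: z = -0.14091/0.034045 = -4.139.

z = -4.139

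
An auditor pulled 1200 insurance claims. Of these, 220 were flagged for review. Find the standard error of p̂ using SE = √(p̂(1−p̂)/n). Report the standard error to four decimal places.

The sample proportion is 220/1200 = 0.18333.
p̂(1−p̂) = 0.149720.
SE = √(0.149720/1200) = √0.000124767 = 0.0112.

SE = 0.0112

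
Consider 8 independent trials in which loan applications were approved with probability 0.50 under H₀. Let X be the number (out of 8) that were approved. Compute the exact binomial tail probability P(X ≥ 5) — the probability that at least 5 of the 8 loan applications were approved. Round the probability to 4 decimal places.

P = 0.3633

X is binomial with n = 8 and p = 0.50.
P(X ≥ 5) = C(8,5)·0.50^5·0.50^3 + C(8,6)·0.50^6·0.50^2 + C(8,7)·0.50^7·0.50^1 + C(8,8)·0.50^8·0.50^0.
= 0.218750 + 0.109375 + 0.031250 + 0.003906 = 0.3633.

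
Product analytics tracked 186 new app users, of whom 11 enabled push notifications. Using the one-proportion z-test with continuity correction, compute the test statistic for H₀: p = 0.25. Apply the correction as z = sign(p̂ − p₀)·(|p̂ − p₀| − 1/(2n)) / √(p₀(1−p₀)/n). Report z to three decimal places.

p̂ = 11/186 = 0.05914. p̂ − p₀ = -0.190860.
Continuity correction 1/(2n) = 1/372 = 0.002688.
Corrected numerator: |-0.190860| − 0.002688 = 0.188172.
Null standard error: √(0.25·0.75/186) = √0.001008065 = 0.031750.
z = −0.188172/0.031750 = -5.927.

z = -5.927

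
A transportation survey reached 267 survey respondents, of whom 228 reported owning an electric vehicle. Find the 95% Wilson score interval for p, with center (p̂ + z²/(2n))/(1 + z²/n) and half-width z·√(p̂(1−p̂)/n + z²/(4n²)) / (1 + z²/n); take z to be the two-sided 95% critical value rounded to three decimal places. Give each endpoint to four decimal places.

Here p̂ = 228/267 = 0.85393 and z = 1.960 (z² = 3.841600).
Denominator 1 + z²/n = 1 + 3.841600/267 = 1.014388.
Center = (0.85393 + 0.007194)/1.014388 = 0.84891.
Radicand: p̂(1−p̂)/n + z²/(4n²) = 0.000467160 + 0.000013472 = 0.000480632.
Half-width = 1.960·√0.000480632/1.014388 = 0.04236.
CI: 0.84891 ± 0.04236 = (0.8066, 0.8913).

(0.8066, 0.8913)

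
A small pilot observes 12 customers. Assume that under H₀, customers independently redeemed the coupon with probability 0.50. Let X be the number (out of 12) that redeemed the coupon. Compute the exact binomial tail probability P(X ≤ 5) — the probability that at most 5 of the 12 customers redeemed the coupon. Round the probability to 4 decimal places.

P = 0.3872

X is binomial with n = 12 and p = 0.50.
P(X ≤ 5) = Σ_{j=0}^{5} C(12,j)·0.50^j·0.50^{12−j}.
= 0.000244 + 0.002930 + 0.016113 + 0.053711 + 0.120850 + 0.193359 = 0.3872.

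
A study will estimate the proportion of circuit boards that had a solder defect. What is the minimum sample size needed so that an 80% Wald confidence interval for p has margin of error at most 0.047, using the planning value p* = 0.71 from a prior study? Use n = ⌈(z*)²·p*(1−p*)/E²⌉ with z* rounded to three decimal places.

z* = 1.282 at the 80% level.
p*(1−p*) = 0.71·0.29 = 0.2059.
(z*)²·p*(1−p*)/E² = 1.643524·0.2059/0.002209 = 153.192.
Rounding up, n = 154.

n = 154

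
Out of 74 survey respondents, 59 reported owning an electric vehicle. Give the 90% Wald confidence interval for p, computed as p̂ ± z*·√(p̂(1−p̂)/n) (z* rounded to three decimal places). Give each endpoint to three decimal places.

(0.720, 0.874)

p̂ = 59/74 = 0.79730.
Standard error of p̂: √(0.161614/74) = √0.002183977 = 0.046733.
The 90% critical value is z* = 1.645.
Margin of error: 1.645 × 0.046733 = 0.07688.
Interval: 0.79730 ± 0.07688 → (0.720, 0.874).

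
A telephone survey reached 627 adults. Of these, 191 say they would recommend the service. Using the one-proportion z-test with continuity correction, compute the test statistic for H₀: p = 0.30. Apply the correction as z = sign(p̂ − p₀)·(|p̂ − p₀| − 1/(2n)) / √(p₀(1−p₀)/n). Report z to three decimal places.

Sample proportion p̂ = 191/627 = 0.30463. p̂ − p₀ = 0.004625.
1/(2n) = 0.000797.
Corrected numerator: |0.004625| − 0.000797 = 0.003828.
Under H₀, SE = √(p₀(1−p₀)/n) = √(0.30·0.70/627) = √0.000334928 = 0.018301.
z = (+)0.003828/0.018301 = 0.209.

z = 0.209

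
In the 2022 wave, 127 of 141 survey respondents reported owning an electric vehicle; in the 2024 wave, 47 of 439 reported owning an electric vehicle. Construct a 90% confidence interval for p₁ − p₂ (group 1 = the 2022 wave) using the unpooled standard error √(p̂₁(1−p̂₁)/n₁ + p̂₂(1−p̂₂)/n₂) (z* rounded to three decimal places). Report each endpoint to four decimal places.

p̂₁ = 0.90071, p̂₂ = 0.10706, so the observed difference is 0.79365.
Unpooled SE = √(p̂₁(1−p̂₁)/n₁ + p̂₂(1−p̂₂)/n₂) = √(0.000634270 + 0.000217766) = 0.029190.
z* = 1.645 at the 90% level. Margin of error = 0.04802.
CI: 0.79365 ± 0.04802 = (0.7456, 0.8417).

(0.7456, 0.8417)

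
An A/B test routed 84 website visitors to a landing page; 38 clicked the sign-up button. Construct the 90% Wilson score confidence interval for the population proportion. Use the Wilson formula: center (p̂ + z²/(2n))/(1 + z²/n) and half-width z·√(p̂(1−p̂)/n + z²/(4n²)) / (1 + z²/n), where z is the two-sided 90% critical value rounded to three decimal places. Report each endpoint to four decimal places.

(0.3659, 0.5418)

p̂ = 38/84 = 0.45238; z = 1.645, so z² = 2.706025.
Denominator 1 + z²/n = 1 + 2.706025/84 = 1.032215.
Center = (0.45238 + 0.016107)/1.032215 = 0.45387.
Radicand: p̂(1−p̂)/n + z²/(4n²) = 0.002949196 + 0.000095877 = 0.003045073.
Half-width = 1.645·√0.003045073/1.032215 = 0.08794.
CI: 0.45387 ± 0.08794 = (0.3659, 0.5418).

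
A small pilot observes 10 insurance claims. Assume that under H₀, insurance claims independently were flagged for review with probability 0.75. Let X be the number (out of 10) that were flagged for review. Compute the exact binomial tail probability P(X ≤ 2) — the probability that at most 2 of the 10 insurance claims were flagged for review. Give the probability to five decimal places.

P = 0.00042

X ~ Binomial(n=10, p=0.75).
P(X ≤ 2) = C(10,0)·0.75^0·0.25^10 + C(10,1)·0.75^1·0.25^9 + C(10,2)·0.75^2·0.25^8.
= 0.000001 + 0.000029 + 0.000386 = 0.00042.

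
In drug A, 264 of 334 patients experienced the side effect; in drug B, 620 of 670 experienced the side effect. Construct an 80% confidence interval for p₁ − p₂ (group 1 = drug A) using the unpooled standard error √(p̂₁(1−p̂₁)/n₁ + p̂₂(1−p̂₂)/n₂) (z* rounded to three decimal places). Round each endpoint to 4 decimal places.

(-0.1663, -0.1036)

p̂₁ = 0.79042, p̂₂ = 0.92537, so the observed difference is -0.13495.
SE = √(0.000495978 + 0.000103071) = √0.000599049 = 0.024475.
For 80% confidence, z* = 1.282. Margin = 1.282·0.024475 = 0.03138.
So the interval runs from -0.1663 to -0.1036.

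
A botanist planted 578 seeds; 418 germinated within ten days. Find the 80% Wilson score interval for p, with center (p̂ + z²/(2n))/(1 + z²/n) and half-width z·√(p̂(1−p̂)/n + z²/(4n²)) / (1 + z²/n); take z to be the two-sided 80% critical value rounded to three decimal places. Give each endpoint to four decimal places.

(0.6987, 0.7464)

Here p̂ = 418/578 = 0.72318 and z = 1.282 (z² = 1.643524).
1 + z²/n = 1.002843.
Center = (0.72318 + 0.001422)/1.002843 = 0.72255.
Radicand: p̂(1−p̂)/n + z²/(4n²) = 0.000346348 + 0.000001230 = 0.000347578.
Half-width = 1.282·√0.000347578/1.002843 = 0.02383.
So the interval runs from 0.6987 to 0.7464.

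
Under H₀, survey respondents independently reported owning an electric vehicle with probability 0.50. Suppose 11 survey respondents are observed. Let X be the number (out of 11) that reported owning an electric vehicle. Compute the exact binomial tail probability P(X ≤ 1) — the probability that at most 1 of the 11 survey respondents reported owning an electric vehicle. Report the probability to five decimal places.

X ~ Binomial(n=11, p=0.50).
P(X ≤ 1) = C(11,0)·0.50^0·0.50^11 + C(11,1)·0.50^1·0.50^10.
= 0.000488 + 0.005371 = 0.00586.

P = 0.00586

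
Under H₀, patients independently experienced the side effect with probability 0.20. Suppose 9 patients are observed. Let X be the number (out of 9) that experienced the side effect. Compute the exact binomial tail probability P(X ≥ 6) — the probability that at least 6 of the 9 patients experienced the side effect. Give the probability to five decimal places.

P = 0.00307

X is binomial with n = 9 and p = 0.20.
P(X ≥ 6) = C(9,6)·0.20^6·0.80^3 + C(9,7)·0.20^7·0.80^2 + C(9,8)·0.20^8·0.80^1 + C(9,9)·0.20^9·0.80^0.
= 0.002753 + 0.000295 + 0.000018 + 0.000001 = 0.00307.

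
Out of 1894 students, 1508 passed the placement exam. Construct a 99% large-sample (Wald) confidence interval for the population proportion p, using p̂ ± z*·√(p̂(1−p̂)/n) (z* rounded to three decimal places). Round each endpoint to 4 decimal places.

(0.7724, 0.8200)

Sample proportion p̂ = 1508/1894 = 0.79620.
Standard error of p̂: √(0.162266/1894) = √0.000085674 = 0.009256.
For 99% confidence, z* = 2.576.
Margin = 2.576·0.009256 = 0.02384.
Interval: 0.79620 ± 0.02384 → (0.7724, 0.8200).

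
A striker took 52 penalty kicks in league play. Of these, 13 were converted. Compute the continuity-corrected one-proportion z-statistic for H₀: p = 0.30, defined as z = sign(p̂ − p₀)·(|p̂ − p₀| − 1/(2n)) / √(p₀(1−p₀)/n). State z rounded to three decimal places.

Sample proportion p̂ = 13/52 = 0.25000. p̂ − p₀ = -0.050000.
Continuity correction 1/(2n) = 1/104 = 0.009615.
Corrected numerator: |-0.050000| − 0.009615 = 0.040385.
Null standard error: √(0.30·0.70/52) = √0.004038462 = 0.063549.
z = (−)0.040385/0.063549 = -0.635.

z = -0.635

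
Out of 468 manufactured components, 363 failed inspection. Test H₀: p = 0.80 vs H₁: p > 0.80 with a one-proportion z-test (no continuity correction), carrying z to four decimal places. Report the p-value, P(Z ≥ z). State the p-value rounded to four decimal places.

p̂ = 363/468 = 0.77564.
SE₀ = √(0.80·0.20/468) = 0.018490.
z = (p̂ − p₀)/SE = (363/468 − 0.80)/0.018490 ≈ -1.3174.
From the standard normal, P(Z ≥ z) = 0.9061.

p-value = 0.9061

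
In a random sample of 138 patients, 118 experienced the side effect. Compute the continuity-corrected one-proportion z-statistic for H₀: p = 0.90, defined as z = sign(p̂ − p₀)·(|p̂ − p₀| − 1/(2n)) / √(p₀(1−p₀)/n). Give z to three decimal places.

Sample proportion p̂ = 118/138 = 0.85507. p̂ − p₀ = -0.044928.
1/(2n) = 0.003623.
Corrected numerator: |-0.044928| − 0.003623 = 0.041305.
Under H₀, SE = √(p₀(1−p₀)/n) = √(0.90·0.10/138) = √0.000652174 = 0.025538.
z = −0.041305/0.025538 = -1.617.

z = -1.617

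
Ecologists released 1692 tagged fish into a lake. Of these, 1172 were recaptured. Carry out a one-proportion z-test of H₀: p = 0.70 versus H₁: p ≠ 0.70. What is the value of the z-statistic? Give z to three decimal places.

z = -0.658

With x = 1172 successes in n = 1692, p̂ = 0.69267.
Under H₀, SE = √(p₀(1−p₀)/n) = √(0.70·0.30/1692) = √0.000124113 = 0.011141.
z = (0.69267 − 0.70)/0.011141 = -0.00733/0.011141 = -0.658.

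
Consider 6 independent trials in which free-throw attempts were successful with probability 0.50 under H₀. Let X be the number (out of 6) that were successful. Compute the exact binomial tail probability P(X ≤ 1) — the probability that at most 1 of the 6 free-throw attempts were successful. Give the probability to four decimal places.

X ~ Binomial(n=6, p=0.50).
P(X ≤ 1) = C(6,0)·0.50^0·0.50^6 + C(6,1)·0.50^1·0.50^5.
= 0.015625 + 0.093750 = 0.1094.

P = 0.1094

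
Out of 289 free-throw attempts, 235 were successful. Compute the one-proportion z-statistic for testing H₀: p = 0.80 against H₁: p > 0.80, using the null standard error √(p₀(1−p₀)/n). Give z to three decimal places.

z = 0.559

With x = 235 successes in n = 289, p̂ = 0.81315.
SE₀ = √(0.80·0.20/289) = 0.023529.
z = (0.81315 − 0.80)/0.023529 = 0.01315/0.023529 = 0.559.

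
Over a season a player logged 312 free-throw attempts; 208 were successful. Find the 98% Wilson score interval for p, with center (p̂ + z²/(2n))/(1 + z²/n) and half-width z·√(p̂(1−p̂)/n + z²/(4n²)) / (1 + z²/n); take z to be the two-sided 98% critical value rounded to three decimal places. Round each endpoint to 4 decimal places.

(0.6022, 0.7254)

Here p̂ = 208/312 = 0.66667 and z = 2.326 (z² = 5.410276).
Denominator 1 + z²/n = 1 + 5.410276/312 = 1.017341.
Center = (0.66667 + 0.008670)/1.017341 = 0.66383.
Radicand: p̂(1−p̂)/n + z²/(4n²) = 0.000712251 + 0.000013895 = 0.000726146.
Half-width = z·√(radicand)/denom = 2.326·0.026947/1.017341 = 0.06161.
Interval: 0.66383 ± 0.06161 → (0.6022, 0.7254).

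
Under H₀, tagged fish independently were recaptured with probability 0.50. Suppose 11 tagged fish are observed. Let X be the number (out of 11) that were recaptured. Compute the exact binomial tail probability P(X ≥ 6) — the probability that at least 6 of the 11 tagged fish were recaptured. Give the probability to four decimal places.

X ~ Binomial(n=11, p=0.50).
P(X ≥ 6) = Σ_{j=6}^{11} C(11,j)·0.50^j·0.50^{11−j}.
= 0.225586 + 0.161133 + 0.080566 + 0.026855 + 0.005371 + 0.000488 = 0.5000.

P = 0.5000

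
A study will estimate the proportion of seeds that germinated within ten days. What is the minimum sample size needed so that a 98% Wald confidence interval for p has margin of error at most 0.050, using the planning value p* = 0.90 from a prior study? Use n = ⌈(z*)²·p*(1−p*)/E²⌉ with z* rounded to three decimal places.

n = 195

The 98% critical value is z* = 2.326.
p*(1−p*) = 0.90·0.10 = 0.0900.
Required n before rounding: 5.410276 × 0.0900 / 0.050² = 194.770.
Rounding up, n = 195.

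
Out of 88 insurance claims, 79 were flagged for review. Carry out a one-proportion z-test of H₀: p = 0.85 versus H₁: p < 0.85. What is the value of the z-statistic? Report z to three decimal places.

p̂ = 79/88 = 0.89773.
Under H₀, SE = √(p₀(1−p₀)/n) = √(0.85·0.15/88) = √0.001448864 = 0.038064.
Test statistic: z = 0.04773/0.038064 = 1.254.

z = 1.254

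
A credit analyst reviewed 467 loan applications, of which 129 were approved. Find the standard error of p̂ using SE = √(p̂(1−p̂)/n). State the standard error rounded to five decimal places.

SE = 0.02069

The sample proportion is 129/467 = 0.27623.
p̂(1−p̂) = 0.199927.
SE = √(0.199927/467) = √0.000428109 = 0.02069.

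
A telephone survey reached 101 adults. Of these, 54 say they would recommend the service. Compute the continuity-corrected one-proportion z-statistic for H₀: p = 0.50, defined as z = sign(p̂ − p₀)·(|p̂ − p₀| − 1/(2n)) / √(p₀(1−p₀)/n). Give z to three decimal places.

p̂ = 54/101 = 0.53465. p̂ − p₀ = 0.034653.
Continuity correction 1/(2n) = 1/202 = 0.004950.
Corrected numerator: |0.034653| − 0.004950 = 0.029703.
Null standard error: √(0.50·0.50/101) = √0.002475248 = 0.049752.
z = (+)0.029703/0.049752 = 0.597.

z = 0.597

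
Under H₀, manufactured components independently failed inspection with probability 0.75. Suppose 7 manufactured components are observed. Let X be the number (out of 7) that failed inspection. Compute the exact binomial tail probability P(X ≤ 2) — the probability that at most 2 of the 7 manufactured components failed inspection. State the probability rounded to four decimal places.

P = 0.0129

X ~ Binomial(n=7, p=0.75).
P(X ≤ 2) = C(7,0)·0.75^0·0.25^7 + C(7,1)·0.75^1·0.25^6 + C(7,2)·0.75^2·0.25^5.
= 0.000061 + 0.001282 + 0.011536 = 0.0129.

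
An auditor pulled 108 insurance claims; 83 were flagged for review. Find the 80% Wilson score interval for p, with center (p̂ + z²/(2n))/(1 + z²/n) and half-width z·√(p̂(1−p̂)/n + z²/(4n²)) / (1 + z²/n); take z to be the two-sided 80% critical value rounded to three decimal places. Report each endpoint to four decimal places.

p̂ = 83/108 = 0.76852; z = 1.282, so z² = 1.643524.
Denominator 1 + z²/n = 1 + 1.643524/108 = 1.015218.
Adjusted center: (0.76852 + z²/(2n))/1.015218 = 0.76449.
Radicand: p̂(1−p̂)/n + z²/(4n²) = 0.001647202 + 0.000035226 = 0.001682428.
Half-width = 1.282·√0.001682428/1.015218 = 0.05180.
Interval: 0.76449 ± 0.05180 → (0.7127, 0.8163).

(0.7127, 0.8163)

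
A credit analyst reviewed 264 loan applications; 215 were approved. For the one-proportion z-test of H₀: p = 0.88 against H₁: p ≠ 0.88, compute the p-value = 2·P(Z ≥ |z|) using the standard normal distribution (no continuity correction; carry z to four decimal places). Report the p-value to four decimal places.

p-value = 0.0010

p̂ = 215/264 = 0.81439.
Null standard error: √(0.88·0.12/264) = √0.000400000 = 0.020000.
Test statistic (full precision, shown to 4 dp): z = (215/264 − 0.88)/SE₀ ≈ -3.2803.
From the standard normal, 2·P(Z ≥ |z|) = 0.0010.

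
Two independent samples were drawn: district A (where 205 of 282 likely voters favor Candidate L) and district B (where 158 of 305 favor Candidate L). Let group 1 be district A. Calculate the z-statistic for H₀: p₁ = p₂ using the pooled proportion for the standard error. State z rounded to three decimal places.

z = 5.206

p̂₁ = 205/282 = 0.72695, p̂₂ = 158/305 = 0.51803.
Pooled p̂ = (205+158)/(282+305) = 363/587 = 0.61840.
SE = √[p̂(1−p̂)(1/n₁+1/n₂)] = √[0.61840·0.38160·(1/282+1/305)] ≈ 0.040131.
z = (p̂₁ − p̂₂)/SE = (0.72695 − 0.51803)/0.040131 = 0.20892/0.040131 = 5.206.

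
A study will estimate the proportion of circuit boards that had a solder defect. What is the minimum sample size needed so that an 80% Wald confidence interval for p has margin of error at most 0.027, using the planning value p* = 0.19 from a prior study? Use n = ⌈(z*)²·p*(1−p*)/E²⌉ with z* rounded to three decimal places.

z* = 1.282 at the 80% level.
p*(1−p*) = 0.1539.
Required n before rounding: 1.643524 × 0.1539 / 0.027² = 346.966.
⌈346.966⌉ = 347.

n = 347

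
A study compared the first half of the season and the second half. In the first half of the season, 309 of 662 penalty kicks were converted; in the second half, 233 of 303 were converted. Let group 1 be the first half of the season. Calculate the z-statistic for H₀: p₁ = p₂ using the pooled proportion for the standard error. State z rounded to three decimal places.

p̂₁ = 309/662 = 0.46677, p̂₂ = 233/303 = 0.76898.
Pooled p̂ = (309+233)/(662+303) = 542/965 = 0.56166.
SE = √[p̂(1−p̂)(1/n₁+1/n₂)] = √[0.56166·0.43834·(1/662+1/303)] ≈ 0.034416.
z = (p̂₁ − p̂₂)/SE = (0.46677 − 0.76898)/0.034416 = -0.30221/0.034416 = -8.781.

z = -8.781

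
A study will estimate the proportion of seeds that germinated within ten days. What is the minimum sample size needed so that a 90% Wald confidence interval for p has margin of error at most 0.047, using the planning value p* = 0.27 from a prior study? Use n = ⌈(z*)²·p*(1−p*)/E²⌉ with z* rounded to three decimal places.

n = 242

z* = 1.645 at the 90% level.
p*(1−p*) = 0.1971.
Required n before rounding: 2.706025 × 0.1971 / 0.047² = 241.447.
Rounding up, n = 242.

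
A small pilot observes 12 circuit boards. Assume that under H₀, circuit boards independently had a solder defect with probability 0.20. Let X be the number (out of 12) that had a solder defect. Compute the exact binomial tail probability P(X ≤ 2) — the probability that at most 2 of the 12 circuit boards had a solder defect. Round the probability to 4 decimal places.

P = 0.5583

X is binomial with n = 12 and p = 0.20.
P(X ≤ 2) = C(12,0)·0.20^0·0.80^12 + C(12,1)·0.20^1·0.80^11 + C(12,2)·0.20^2·0.80^10.
= 0.068719 + 0.206158 + 0.283468 = 0.5583.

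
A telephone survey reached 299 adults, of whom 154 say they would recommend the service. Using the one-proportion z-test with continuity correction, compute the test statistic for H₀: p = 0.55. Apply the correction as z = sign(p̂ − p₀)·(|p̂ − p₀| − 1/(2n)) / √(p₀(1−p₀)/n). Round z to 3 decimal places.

With x = 154 successes in n = 299, p̂ = 0.51505. p̂ − p₀ = -0.034950.
Continuity correction 1/(2n) = 1/598 = 0.001672.
Corrected numerator: |-0.034950| − 0.001672 = 0.033278.
SE₀ = √(0.55·0.45/299) = 0.028771.
z = −0.033278/0.028771 = -1.157.

z = -1.157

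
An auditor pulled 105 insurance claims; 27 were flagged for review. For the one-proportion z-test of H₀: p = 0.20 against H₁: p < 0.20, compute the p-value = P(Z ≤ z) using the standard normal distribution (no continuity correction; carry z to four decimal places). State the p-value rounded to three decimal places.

p̂ = 27/105 = 0.25714.
SE₀ = √(0.20·0.80/105) = 0.039036.
Test statistic (full precision, shown to 4 dp): z = (27/105 − 0.20)/SE₀ ≈ 1.4639.
p-value = P(Z ≤ z) with z = 1.4639 → 0.928.

p-value = 0.928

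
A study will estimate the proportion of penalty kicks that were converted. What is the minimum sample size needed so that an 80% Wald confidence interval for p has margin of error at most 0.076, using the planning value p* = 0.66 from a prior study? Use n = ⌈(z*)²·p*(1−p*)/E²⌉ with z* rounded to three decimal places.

n = 64

z* = 1.282 at the 80% level.
p*(1−p*) = 0.66·0.34 = 0.2244.
(z*)²·p*(1−p*)/E² = 1.643524·0.2244/0.005776 = 63.852.
Rounding up, n = 64.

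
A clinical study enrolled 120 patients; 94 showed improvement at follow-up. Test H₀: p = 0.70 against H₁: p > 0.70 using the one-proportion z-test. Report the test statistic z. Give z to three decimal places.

z = 1.992

With x = 94 successes in n = 120, p̂ = 0.78333.
Under H₀, SE = √(p₀(1−p₀)/n) = √(0.70·0.30/120) = √0.001750000 = 0.041833.
z = (0.78333 − 0.70)/0.041833 = 0.08333/0.041833 = 1.992.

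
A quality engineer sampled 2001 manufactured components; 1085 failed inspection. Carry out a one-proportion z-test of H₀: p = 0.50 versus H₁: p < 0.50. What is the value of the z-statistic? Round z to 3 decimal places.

z = 3.778

Sample proportion p̂ = 1085/2001 = 0.54223.
Null standard error: √(0.50·0.50/2001) = √0.000124938 = 0.011178.
z = (p̂ − p₀)/SE = (0.54223 − 0.50)/0.011178 = 3.778.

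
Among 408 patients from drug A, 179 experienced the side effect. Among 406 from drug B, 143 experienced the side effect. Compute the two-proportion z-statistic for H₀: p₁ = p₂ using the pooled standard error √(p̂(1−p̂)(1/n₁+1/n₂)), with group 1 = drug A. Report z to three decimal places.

p̂₁ = 179/408 = 0.43873, p̂₂ = 143/406 = 0.35222.
Pooled p̂ = (179+143)/(408+406) = 322/814 = 0.39558.
SE = √[p̂(1−p̂)(1/n₁+1/n₂)] = √[0.39558·0.60442·(1/408+1/406)] ≈ 0.034277.
z = 0.08651/0.034277 = 2.524.

z = 2.524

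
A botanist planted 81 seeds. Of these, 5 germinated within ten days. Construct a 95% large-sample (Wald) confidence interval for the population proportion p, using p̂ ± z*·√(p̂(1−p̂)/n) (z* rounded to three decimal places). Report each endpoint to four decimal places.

(0.0093, 0.1141)

p̂ = 5/81 = 0.06173.
SE = √(p̂(1−p̂)/n) = √(0.057918/81) = 0.026740.
The 95% critical value is z* = 1.960.
Margin of error: 1.960 × 0.026740 = 0.05241.
So the interval runs from 0.0093 to 0.1141.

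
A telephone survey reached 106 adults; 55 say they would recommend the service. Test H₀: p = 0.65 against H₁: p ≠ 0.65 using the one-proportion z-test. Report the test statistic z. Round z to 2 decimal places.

z = -2.83

With x = 55 successes in n = 106, p̂ = 0.51887.
Under H₀, SE = √(p₀(1−p₀)/n) = √(0.65·0.35/106) = √0.002146226 = 0.046327.
z = (p̂ − p₀)/SE = (0.51887 − 0.65)/0.046327 = -2.83.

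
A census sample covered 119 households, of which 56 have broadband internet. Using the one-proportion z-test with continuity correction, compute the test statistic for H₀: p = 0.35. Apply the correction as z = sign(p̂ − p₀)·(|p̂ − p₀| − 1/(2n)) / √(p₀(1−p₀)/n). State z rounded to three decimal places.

p̂ = 56/119 = 0.47059. p̂ − p₀ = 0.120588.
1/(2n) = 0.004202.
Corrected numerator: |0.120588| − 0.004202 = 0.116386.
Under H₀, SE = √(p₀(1−p₀)/n) = √(0.35·0.65/119) = √0.001911765 = 0.043724.
z = +0.116386/0.043724 = 2.662.

z = 2.662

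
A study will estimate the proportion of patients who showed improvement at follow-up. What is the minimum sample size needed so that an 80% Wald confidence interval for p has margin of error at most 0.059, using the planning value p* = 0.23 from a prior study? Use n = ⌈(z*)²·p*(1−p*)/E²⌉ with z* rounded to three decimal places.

For 80% confidence, z* = 1.282.
p*(1−p*) = 0.23·0.77 = 0.1771.
Required n before rounding: 1.643524 × 0.1771 / 0.059² = 83.616.
⌈83.616⌉ = 84.

n = 84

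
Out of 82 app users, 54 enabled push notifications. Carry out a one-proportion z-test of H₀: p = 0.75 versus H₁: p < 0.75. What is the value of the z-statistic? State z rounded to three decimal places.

The sample proportion is 54/82 = 0.65854.
SE₀ = √(0.75·0.25/82) = 0.047818.
z = (p̂ − p₀)/SE = (0.65854 − 0.75)/0.047818 = -1.913.

z = -1.913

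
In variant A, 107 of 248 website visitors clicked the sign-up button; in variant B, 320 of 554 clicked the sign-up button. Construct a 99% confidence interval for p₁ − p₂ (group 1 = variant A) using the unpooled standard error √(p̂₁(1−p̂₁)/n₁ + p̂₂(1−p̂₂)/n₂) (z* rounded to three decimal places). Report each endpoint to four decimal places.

p̂₁ = 0.43145, p̂₂ = 0.57762, so the observed difference is -0.14617.
Unpooled SE = √(p̂₁(1−p̂₁)/n₁ + p̂₂(1−p̂₂)/n₂) = √(0.000989117 + 0.000440389) = 0.037809.
z* = 2.576 at the 99% level. Margin = 2.576·0.037809 = 0.09740.
So the interval runs from -0.2436 to -0.0488.

(-0.2436, -0.0488)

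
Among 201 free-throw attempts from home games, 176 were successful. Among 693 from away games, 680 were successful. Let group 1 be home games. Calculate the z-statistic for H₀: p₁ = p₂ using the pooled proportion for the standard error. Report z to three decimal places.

z = -6.535

p̂₁ = 176/201 = 0.87562, p̂₂ = 680/693 = 0.98124.
Pooled p̂ = (176+680)/(201+693) = 856/894 = 0.95749.
Pooled SE = √[0.0406989·0.00641813] ≈ 0.016162.
z = -0.10562/0.016162 = -6.535.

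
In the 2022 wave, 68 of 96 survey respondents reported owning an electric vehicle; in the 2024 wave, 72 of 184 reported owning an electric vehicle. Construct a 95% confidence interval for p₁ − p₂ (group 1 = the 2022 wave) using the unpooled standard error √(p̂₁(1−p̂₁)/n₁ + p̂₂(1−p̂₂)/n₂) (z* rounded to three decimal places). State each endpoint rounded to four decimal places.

(0.2020, 0.4321)

p̂₁ = 68/96 = 0.70833, p̂₂ = 72/184 = 0.39130; p̂₁ − p̂₂ = 0.31703.
Unpooled SE = √(p̂₁(1−p̂₁)/n₁ + p̂₂(1−p̂₂)/n₂) = √(0.002152054 + 0.001294485) = 0.058707.
z* = 1.960 at the 95% level. Margin of error = 0.11507.
So the interval runs from 0.2020 to 0.4321.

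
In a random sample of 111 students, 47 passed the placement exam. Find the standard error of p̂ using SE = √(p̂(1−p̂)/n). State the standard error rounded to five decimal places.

p̂ = 47/111 = 0.42342.
p̂(1−p̂) = 0.244136.
SE = √(0.244136/111) = √0.002199423 = 0.04690.

SE = 0.04690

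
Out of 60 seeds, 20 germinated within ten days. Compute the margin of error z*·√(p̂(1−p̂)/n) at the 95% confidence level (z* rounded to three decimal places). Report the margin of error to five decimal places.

ME = 0.11928

The sample proportion is 20/60 = 0.33333.
SE(p̂) = √(0.33333·0.66667/60) = 0.060858.
The 95% critical value is z* = 1.960.
ME = 1.960·0.060858 = 0.11928.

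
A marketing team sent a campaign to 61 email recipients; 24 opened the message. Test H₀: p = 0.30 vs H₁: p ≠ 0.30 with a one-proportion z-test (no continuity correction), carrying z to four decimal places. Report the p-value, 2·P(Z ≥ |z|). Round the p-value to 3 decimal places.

With x = 24 successes in n = 61, p̂ = 0.39344.
Null standard error: √(0.30·0.70/61) = √0.003442623 = 0.058674.
Test statistic (full precision, shown to 4 dp): z = (24/61 − 0.30)/SE₀ ≈ 1.5926.
From the standard normal, 2·P(Z ≥ |z|) = 0.111.

p-value = 0.111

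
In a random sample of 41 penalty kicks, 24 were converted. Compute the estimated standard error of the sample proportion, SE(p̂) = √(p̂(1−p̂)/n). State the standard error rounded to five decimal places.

SE = 0.07694

With x = 24 successes in n = 41, p̂ = 0.58537.
p̂(1−p̂) = 0.242712.
Dividing by n and taking the root: √0.005919805 = 0.07694.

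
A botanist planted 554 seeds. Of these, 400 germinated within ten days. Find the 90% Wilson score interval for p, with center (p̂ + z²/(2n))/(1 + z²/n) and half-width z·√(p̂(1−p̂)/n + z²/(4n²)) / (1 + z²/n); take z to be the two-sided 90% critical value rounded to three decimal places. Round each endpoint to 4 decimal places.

(0.6897, 0.7522)

p̂ = 400/554 = 0.72202; z = 1.645, so z² = 2.706025.
Denominator 1 + z²/n = 1 + 2.706025/554 = 1.004885.
Center = (0.72202 + 0.002442)/1.004885 = 0.72094.
Radicand: p̂(1−p̂)/n + z²/(4n²) = 0.000362286 + 0.000002204 = 0.000364490.
Half-width = z·√(radicand)/denom = 1.645·0.019092/1.004885 = 0.03125.
Interval: 0.72094 ± 0.03125 → (0.6897, 0.7522).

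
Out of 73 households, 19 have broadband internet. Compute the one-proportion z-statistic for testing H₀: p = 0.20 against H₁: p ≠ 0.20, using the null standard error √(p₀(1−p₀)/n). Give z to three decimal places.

z = 1.287

Sample proportion p̂ = 19/73 = 0.26027.
Under H₀, SE = √(p₀(1−p₀)/n) = √(0.20·0.80/73) = √0.002191781 = 0.046816.
Test statistic: z = 0.06027/0.046816 = 1.287.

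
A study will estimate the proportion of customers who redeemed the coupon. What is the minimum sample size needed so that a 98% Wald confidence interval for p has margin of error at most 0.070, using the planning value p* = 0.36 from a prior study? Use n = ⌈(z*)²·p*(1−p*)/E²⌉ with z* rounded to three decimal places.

The 98% critical value is z* = 2.326.
p*(1−p*) = 0.2304.
(z*)²·p*(1−p*)/E² = 5.410276·0.2304/0.004900 = 254.393.
Rounding up, n = 255.

n = 255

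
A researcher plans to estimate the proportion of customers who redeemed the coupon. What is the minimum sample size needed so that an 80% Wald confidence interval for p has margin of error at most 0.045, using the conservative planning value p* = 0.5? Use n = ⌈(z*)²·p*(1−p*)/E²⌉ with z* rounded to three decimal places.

The 80% critical value is z* = 1.282.
p*(1−p*) = 0.50·0.50 = 0.2500.
(z*)²·p*(1−p*)/E² = 1.643524·0.2500/0.002025 = 202.904.
⌈202.904⌉ = 203.

n = 203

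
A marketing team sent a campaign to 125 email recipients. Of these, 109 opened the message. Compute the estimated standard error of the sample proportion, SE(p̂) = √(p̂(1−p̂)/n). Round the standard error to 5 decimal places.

SE = 0.02988

Sample proportion p̂ = 109/125 = 0.87200.
p̂(1−p̂) = 0.87200·0.12800 = 0.111616.
SE = √(0.111616/125) = √0.000892928 = 0.02988.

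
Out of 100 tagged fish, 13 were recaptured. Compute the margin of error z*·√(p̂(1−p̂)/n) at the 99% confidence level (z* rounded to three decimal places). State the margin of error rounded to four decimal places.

ME = 0.0866

Sample proportion p̂ = 13/100 = 0.13000.
Standard error of p̂: √(0.113100/100) = √0.001131000 = 0.033630.
For 99% confidence, z* = 2.576.
So ME = 0.0866.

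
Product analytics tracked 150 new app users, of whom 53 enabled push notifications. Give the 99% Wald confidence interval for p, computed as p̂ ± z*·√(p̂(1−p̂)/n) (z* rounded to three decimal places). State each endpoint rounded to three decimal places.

(0.253, 0.454)

p̂ = 53/150 = 0.35333.
Standard error of p̂: √(0.228489/150) = √0.001523259 = 0.039029.
For 99% confidence, z* = 2.576.
Margin = 2.576·0.039029 = 0.10054.
So the interval runs from 0.253 to 0.454.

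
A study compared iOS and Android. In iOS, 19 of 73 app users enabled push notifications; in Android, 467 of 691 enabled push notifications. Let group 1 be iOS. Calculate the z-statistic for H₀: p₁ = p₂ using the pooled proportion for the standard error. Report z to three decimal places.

z = -7.018

Sample proportions: p̂₁ = 19/73 = 0.26027 and p̂₂ = 467/691 = 0.67583.
Pooling: p̂ = 486/764 = 0.63613.
SE = √[p̂(1−p̂)(1/n₁+1/n₂)] = √[0.63613·0.36387·(1/73+1/691)] ≈ 0.059210.
z = -0.41556/0.059210 = -7.018.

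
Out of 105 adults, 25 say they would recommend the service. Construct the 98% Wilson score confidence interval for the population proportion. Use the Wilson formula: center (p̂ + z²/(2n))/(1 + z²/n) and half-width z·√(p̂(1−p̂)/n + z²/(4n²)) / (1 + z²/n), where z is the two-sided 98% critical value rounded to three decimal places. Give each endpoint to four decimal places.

(0.1558, 0.3461)

Here p̂ = 25/105 = 0.23810 and z = 2.326 (z² = 5.410276).
Denominator 1 + z²/n = 1 + 5.410276/105 = 1.051526.
Adjusted center: (0.23810 + z²/(2n))/1.051526 = 0.25093.
Radicand: p̂(1−p̂)/n + z²/(4n²) = 0.001727675 + 0.000122682 = 0.001850357.
Half-width = z·√(radicand)/denom = 2.326·0.043016/1.051526 = 0.09515.
Interval: 0.25093 ± 0.09515 → (0.1558, 0.3461).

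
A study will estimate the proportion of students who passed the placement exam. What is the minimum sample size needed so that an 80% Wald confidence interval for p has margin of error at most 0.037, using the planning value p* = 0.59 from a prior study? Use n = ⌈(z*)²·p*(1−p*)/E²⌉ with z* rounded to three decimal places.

n = 291

The 80% critical value is z* = 1.282.
p*(1−p*) = 0.59·0.41 = 0.2419.
(z*)²·p*(1−p*)/E² = 1.643524·0.2419/0.001369 = 290.408.
⌈290.408⌉ = 291.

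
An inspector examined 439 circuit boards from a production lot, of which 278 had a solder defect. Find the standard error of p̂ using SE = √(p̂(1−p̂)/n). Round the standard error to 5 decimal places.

SE = 0.02300

Sample proportion p̂ = 278/439 = 0.63326.
p̂(1−p̂) = 0.232242.
SE = √(0.232242/439) = 0.02300.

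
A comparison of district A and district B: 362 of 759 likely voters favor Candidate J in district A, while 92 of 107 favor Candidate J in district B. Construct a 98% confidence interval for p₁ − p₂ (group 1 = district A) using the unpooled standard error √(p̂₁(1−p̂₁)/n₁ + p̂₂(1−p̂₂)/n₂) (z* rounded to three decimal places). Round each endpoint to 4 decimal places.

(-0.4716, -0.2941)

p̂₁ = 362/759 = 0.47694, p̂₂ = 92/107 = 0.85981; p̂₁ − p̂₂ = -0.38287.
Unpooled SE = √(p̂₁(1−p̂₁)/n₁ + p̂₂(1−p̂₂)/n₂) = √(0.000328680 + 0.001126491) = 0.038147.
z* = 2.326 at the 98% level. Margin = 2.326·0.038147 = 0.08873.
CI: -0.38287 ± 0.08873 = (-0.4716, -0.2941).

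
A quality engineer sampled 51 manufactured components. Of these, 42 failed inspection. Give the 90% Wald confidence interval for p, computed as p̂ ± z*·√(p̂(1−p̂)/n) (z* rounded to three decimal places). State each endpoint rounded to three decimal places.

(0.736, 0.911)

With x = 42 successes in n = 51, p̂ = 0.82353.
SE = √(p̂(1−p̂)/n) = √(0.145329/51) = 0.053381.
The 90% critical value is z* = 1.645.
Margin = 1.645·0.053381 = 0.08781.
CI: 0.82353 ± 0.08781 = (0.736, 0.911).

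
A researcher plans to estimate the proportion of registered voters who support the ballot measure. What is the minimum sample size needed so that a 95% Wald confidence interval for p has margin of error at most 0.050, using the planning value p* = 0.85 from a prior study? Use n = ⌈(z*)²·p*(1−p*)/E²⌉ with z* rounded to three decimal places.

z* = 1.960 at the 95% level.
p*(1−p*) = 0.1275.
(z*)²·p*(1−p*)/E² = 3.841600·0.1275/0.002500 = 195.922.
⌈195.922⌉ = 196.

n = 196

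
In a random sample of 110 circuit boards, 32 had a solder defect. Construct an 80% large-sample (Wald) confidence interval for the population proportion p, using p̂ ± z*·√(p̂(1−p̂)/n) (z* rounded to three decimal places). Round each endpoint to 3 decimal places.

(0.235, 0.346)

Sample proportion p̂ = 32/110 = 0.29091.
SE(p̂) = √(0.29091·0.70909/110) = 0.043305.
The 80% critical value is z* = 1.282.
Margin of error: 1.282 × 0.043305 = 0.05552.
CI: 0.29091 ± 0.05552 = (0.235, 0.346).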